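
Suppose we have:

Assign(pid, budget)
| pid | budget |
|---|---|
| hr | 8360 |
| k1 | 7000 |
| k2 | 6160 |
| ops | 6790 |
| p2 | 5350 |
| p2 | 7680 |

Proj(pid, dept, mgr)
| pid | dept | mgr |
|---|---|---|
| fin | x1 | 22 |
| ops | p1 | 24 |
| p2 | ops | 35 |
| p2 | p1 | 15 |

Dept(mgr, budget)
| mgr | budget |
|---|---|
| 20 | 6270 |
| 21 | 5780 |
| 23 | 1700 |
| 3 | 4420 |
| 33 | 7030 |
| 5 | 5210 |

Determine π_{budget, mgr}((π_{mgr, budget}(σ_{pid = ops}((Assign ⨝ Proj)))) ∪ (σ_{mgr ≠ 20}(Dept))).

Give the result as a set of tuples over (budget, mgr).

Assign ⋈ Proj (natural join on pid): {(ops, 6790, p1, 24), (p2, 5350, ops, 35), (p2, 5350, p1, 15), (p2, 7680, ops, 35), (p2, 7680, p1, 15)}
σ[pid = ops]: keep tuples satisfying pid = ops → {(ops, 6790, p1, 24)}
π[mgr, budget]: project onto (mgr, budget) → {(24, 6790)}
σ[mgr ≠ 20]: keep tuples satisfying mgr ≠ 20 → {(21, 5780), (23, 1700), (3, 4420), (33, 7030), (5, 5210)}
Taking the union: {(21, 5780), (23, 1700), (24, 6790), (3, 4420), (33, 7030), (5, 5210)}
π[budget, mgr]: project onto (budget, mgr) → {(1700, 23), (4420, 3), (5210, 5), (5780, 21), (6790, 24), (7030, 33)}

{(1700, 23), (4420, 3), (5210, 5), (5780, 21), (6790, 24), (7030, 33)}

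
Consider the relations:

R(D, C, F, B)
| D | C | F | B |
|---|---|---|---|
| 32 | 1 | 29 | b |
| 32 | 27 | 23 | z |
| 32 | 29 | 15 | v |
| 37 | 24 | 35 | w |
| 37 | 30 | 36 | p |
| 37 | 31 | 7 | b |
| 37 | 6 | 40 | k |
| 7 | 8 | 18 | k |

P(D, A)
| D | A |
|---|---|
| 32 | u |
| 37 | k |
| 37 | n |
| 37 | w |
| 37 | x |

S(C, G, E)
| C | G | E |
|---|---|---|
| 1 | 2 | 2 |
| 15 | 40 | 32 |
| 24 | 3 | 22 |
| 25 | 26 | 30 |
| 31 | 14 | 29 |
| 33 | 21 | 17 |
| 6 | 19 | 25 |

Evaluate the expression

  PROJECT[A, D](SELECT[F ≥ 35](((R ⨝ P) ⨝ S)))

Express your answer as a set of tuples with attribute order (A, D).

Natural join on D: {(32, 1, 29, b, u), (32, 27, 23, z, u), (32, 29, 15, v, u), (37, 24, 35, w, k), (37, 24, 35, w, n), (37, 24, 35, w, w), (37, 24, 35, w, x), (37, 30, 36, p, k), (37, 30, 36, p, n), (37, 30, 36, p, w), (37, 30, 36, p, x), (37, 31, 7, b, k), (37, 31, 7, b, n), (37, 31, 7, b, w), (37, 31, 7, b, x), (37, 6, 40, k, k), (37, 6, 40, k, n), (37, 6, 40, k, w), (37, 6, 40, k, x)}
Natural join on C: {(32, 1, 29, b, u, 2, 2), (37, 24, 35, w, k, 3, 22), (37, 24, 35, w, n, 3, 22), (37, 24, 35, w, w, 3, 22), (37, 24, 35, w, x, 3, 22), (37, 31, 7, b, k, 14, 29), (37, 31, 7, b, n, 14, 29), (37, 31, 7, b, w, 14, 29), (37, 31, 7, b, x, 14, 29), (37, 6, 40, k, k, 19, 25), (37, 6, 40, k, n, 19, 25), (37, 6, 40, k, w, 19, 25), (37, 6, 40, k, x, 19, 25)}
Filtering on F ≥ 35 leaves {(37, 24, 35, w, k, 3, 22), (37, 24, 35, w, n, 3, 22), (37, 24, 35, w, w, 3, 22), (37, 24, 35, w, x, 3, 22), (37, 6, 40, k, k, 19, 25), (37, 6, 40, k, n, 19, 25), (37, 6, 40, k, w, 19, 25), (37, 6, 40, k, x, 19, 25)}.
Keep only column(s) A, D (4 duplicate(s) eliminated): {(k, 37), (n, 37), (w, 37), (x, 37)}

{(k, 37), (n, 37), (w, 37), (x, 37)}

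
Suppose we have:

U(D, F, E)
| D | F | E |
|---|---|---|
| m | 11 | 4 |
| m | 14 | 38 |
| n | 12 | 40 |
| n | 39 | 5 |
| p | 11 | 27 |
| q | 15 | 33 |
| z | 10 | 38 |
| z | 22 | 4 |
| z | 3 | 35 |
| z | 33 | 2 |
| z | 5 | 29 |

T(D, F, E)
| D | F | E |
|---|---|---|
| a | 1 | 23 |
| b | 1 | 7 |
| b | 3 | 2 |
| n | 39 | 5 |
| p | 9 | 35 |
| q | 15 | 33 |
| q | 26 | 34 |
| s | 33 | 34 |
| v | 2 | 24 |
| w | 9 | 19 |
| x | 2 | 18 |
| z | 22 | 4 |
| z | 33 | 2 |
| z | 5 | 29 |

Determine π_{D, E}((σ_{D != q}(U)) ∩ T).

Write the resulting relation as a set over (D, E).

{(n, 5), (z, 2), (z, 29), (z, 4)}

σ[D != q]: keep tuples satisfying D != q → {(m, 11, 4), (m, 14, 38), (n, 12, 40), (n, 39, 5), (p, 11, 27), (z, 10, 38), (z, 22, 4), (z, 3, 35), (z, 33, 2), (z, 5, 29)}
Set intersection of the two operands is {(n, 39, 5), (z, 22, 4), (z, 33, 2), (z, 5, 29)}.
Projecting to D, E: {(n, 5), (z, 2), (z, 29), (z, 4)}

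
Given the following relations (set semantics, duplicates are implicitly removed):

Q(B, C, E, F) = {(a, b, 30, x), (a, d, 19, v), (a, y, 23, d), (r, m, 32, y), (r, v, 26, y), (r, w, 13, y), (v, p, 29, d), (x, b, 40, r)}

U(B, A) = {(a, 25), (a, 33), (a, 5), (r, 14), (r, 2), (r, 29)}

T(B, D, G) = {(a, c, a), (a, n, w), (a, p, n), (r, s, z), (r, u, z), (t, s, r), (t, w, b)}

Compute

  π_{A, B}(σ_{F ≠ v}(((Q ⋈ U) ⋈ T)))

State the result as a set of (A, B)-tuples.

Joining Q and U on B yields {(a, b, 30, x, 25), (a, b, 30, x, 33), (a, b, 30, x, 5), (a, d, 19, v, 25), (a, d, 19, v, 33), (a, d, 19, v, 5), (a, y, 23, d, 25), (a, y, 23, d, 33), (a, y, 23, d, 5), (r, m, 32, y, 14), (r, m, 32, y, 2), (r, m, 32, y, 29), (r, v, 26, y, 14), (r, v, 26, y, 2), (r, v, 26, y, 29), (r, w, 13, y, 14), (r, w, 13, y, 2), (r, w, 13, y, 29)}.
Joining (Q ⋈ U) and T on B yields {(a, b, 30, x, 25, c, a), (a, b, 30, x, 25, n, w), (a, b, 30, x, 25, p, n), (a, b, 30, x, 33, c, a), (a, b, 30, x, 33, n, w), (a, b, 30, x, 33, p, n), (a, b, 30, x, 5, c, a), (a, b, 30, x, 5, n, w), (a, b, 30, x, 5, p, n), (a, d, 19, v, 25, c, a), (a, d, 19, v, 25, n, w), (a, d, 19, v, 25, p, n), (a, d, 19, v, 33, c, a), (a, d, 19, v, 33, n, w), (a, d, 19, v, 33, p, n), (a, d, 19, v, 5, c, a), (a, d, 19, v, 5, n, w), (a, d, 19, v, 5, p, n), (a, y, 23, d, 25, c, a), (a, y, 23, d, 25, n, w), (a, y, 23, d, 25, p, n), (a, y, 23, d, 33, c, a), (a, y, 23, d, 33, n, w), (a, y, 23, d, 33, p, n), (a, y, 23, d, 5, c, a), (a, y, 23, d, 5, n, w), (a, y, 23, d, 5, p, n), (r, m, 32, y, 14, s, z), (r, m, 32, y, 14, u, z), (r, m, 32, y, 2, s, z), (r, m, 32, y, 2, u, z), (r, m, 32, y, 29, s, z), (r, m, 32, y, 29, u, z), (r, v, 26, y, 14, s, z), (r, v, 26, y, 14, u, z), (r, v, 26, y, 2, s, z), (r, v, 26, y, 2, u, z), (r, v, 26, y, 29, s, z), (r, v, 26, y, 29, u, z), (r, w, 13, y, 14, s, z), (r, w, 13, y, 14, u, z), (r, w, 13, y, 2, s, z), (r, w, 13, y, 2, u, z), (r, w, 13, y, 29, s, z), (r, w, 13, y, 29, u, z)}.
σ[F ≠ v]: keep tuples satisfying F ≠ v → {(a, b, 30, x, 25, c, a), (a, b, 30, x, 25, n, w), (a, b, 30, x, 25, p, n), (a, b, 30, x, 33, c, a), (a, b, 30, x, 33, n, w), (a, b, 30, x, 33, p, n), (a, b, 30, x, 5, c, a), (a, b, 30, x, 5, n, w), (a, b, 30, x, 5, p, n), (a, y, 23, d, 25, c, a), (a, y, 23, d, 25, n, w), (a, y, 23, d, 25, p, n), (a, y, 23, d, 33, c, a), (a, y, 23, d, 33, n, w), (a, y, 23, d, 33, p, n), (a, y, 23, d, 5, c, a), (a, y, 23, d, 5, n, w), (a, y, 23, d, 5, p, n), (r, m, 32, y, 14, s, z), (r, m, 32, y, 14, u, z), (r, m, 32, y, 2, s, z), (r, m, 32, y, 2, u, z), (r, m, 32, y, 29, s, z), (r, m, 32, y, 29, u, z), (r, v, 26, y, 14, s, z), (r, v, 26, y, 14, u, z), (r, v, 26, y, 2, s, z), (r, v, 26, y, 2, u, z), (r, v, 26, y, 29, s, z), (r, v, 26, y, 29, u, z), (r, w, 13, y, 14, s, z), (r, w, 13, y, 14, u, z), (r, w, 13, y, 2, s, z), (r, w, 13, y, 2, u, z), (r, w, 13, y, 29, s, z), (r, w, 13, y, 29, u, z)}
π_{A, B} gives {(14, r), (2, r), (25, a), (29, r), (33, a), (5, a)} (30 duplicate(s) eliminated).

{(14, r), (2, r), (25, a), (29, r), (33, a), (5, a)}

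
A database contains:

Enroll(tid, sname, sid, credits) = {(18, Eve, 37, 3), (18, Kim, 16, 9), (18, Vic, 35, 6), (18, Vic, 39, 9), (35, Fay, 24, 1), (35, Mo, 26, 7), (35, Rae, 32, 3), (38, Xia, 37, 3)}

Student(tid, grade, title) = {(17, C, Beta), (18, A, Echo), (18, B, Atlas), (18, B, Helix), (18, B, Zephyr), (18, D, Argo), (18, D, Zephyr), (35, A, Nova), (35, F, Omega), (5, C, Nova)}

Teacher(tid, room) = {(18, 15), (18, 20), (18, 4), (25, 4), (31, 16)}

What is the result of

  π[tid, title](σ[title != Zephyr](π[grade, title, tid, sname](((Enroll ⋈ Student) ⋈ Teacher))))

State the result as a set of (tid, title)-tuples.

Joining Enroll and Student on tid yields {(18, Eve, 37, 3, A, Echo), (18, Eve, 37, 3, B, Atlas), (18, Eve, 37, 3, B, Helix), (18, Eve, 37, 3, B, Zephyr), (18, Eve, 37, 3, D, Argo), (18, Eve, 37, 3, D, Zephyr), (18, Kim, 16, 9, A, Echo), (18, Kim, 16, 9, B, Atlas), (18, Kim, 16, 9, B, Helix), (18, Kim, 16, 9, B, Zephyr), (18, Kim, 16, 9, D, Argo), (18, Kim, 16, 9, D, Zephyr), (18, Vic, 35, 6, A, Echo), (18, Vic, 35, 6, B, Atlas), (18, Vic, 35, 6, B, Helix), (18, Vic, 35, 6, B, Zephyr), (18, Vic, 35, 6, D, Argo), (18, Vic, 35, 6, D, Zephyr), (18, Vic, 39, 9, A, Echo), (18, Vic, 39, 9, B, Atlas), (18, Vic, 39, 9, B, Helix), (18, Vic, 39, 9, B, Zephyr), (18, Vic, 39, 9, D, Argo), (18, Vic, 39, 9, D, Zephyr), (35, Fay, 24, 1, A, Nova), (35, Fay, 24, 1, F, Omega), (35, Mo, 26, 7, A, Nova), (35, Mo, 26, 7, F, Omega), (35, Rae, 32, 3, A, Nova), (35, Rae, 32, 3, F, Omega)}.
Joining (Enroll ⋈ Student) and Teacher on tid yields {(18, Eve, 37, 3, A, Echo, 15), (18, Eve, 37, 3, A, Echo, 20), (18, Eve, 37, 3, A, Echo, 4), (18, Eve, 37, 3, B, Atlas, 15), (18, Eve, 37, 3, B, Atlas, 20), (18, Eve, 37, 3, B, Atlas, 4), (18, Eve, 37, 3, B, Helix, 15), (18, Eve, 37, 3, B, Helix, 20), (18, Eve, 37, 3, B, Helix, 4), (18, Eve, 37, 3, B, Zephyr, 15), (18, Eve, 37, 3, B, Zephyr, 20), (18, Eve, 37, 3, B, Zephyr, 4), (18, Eve, 37, 3, D, Argo, 15), (18, Eve, 37, 3, D, Argo, 20), (18, Eve, 37, 3, D, Argo, 4), (18, Eve, 37, 3, D, Zephyr, 15), (18, Eve, 37, 3, D, Zephyr, 20), (18, Eve, 37, 3, D, Zephyr, 4), (18, Kim, 16, 9, A, Echo, 15), (18, Kim, 16, 9, A, Echo, 20), (18, Kim, 16, 9, A, Echo, 4), (18, Kim, 16, 9, B, Atlas, 15), (18, Kim, 16, 9, B, Atlas, 20), (18, Kim, 16, 9, B, Atlas, 4), (18, Kim, 16, 9, B, Helix, 15), (18, Kim, 16, 9, B, Helix, 20), (18, Kim, 16, 9, B, Helix, 4), (18, Kim, 16, 9, B, Zephyr, 15), (18, Kim, 16, 9, B, Zephyr, 20), (18, Kim, 16, 9, B, Zephyr, 4), (18, Kim, 16, 9, D, Argo, 15), (18, Kim, 16, 9, D, Argo, 20), (18, Kim, 16, 9, D, Argo, 4), (18, Kim, 16, 9, D, Zephyr, 15), (18, Kim, 16, 9, D, Zephyr, 20), (18, Kim, 16, 9, D, Zephyr, 4), (18, Vic, 35, 6, A, Echo, 15), (18, Vic, 35, 6, A, Echo, 20), (18, Vic, 35, 6, A, Echo, 4), (18, Vic, 35, 6, B, Atlas, 15), (18, Vic, 35, 6, B, Atlas, 20), (18, Vic, 35, 6, B, Atlas, 4), (18, Vic, 35, 6, B, Helix, 15), (18, Vic, 35, 6, B, Helix, 20), (18, Vic, 35, 6, B, Helix, 4), (18, Vic, 35, 6, B, Zephyr, 15), (18, Vic, 35, 6, B, Zephyr, 20), (18, Vic, 35, 6, B, Zephyr, 4), (18, Vic, 35, 6, D, Argo, 15), (18, Vic, 35, 6, D, Argo, 20), (18, Vic, 35, 6, D, Argo, 4), (18, Vic, 35, 6, D, Zephyr, 15), (18, Vic, 35, 6, D, Zephyr, 20), (18, Vic, 35, 6, D, Zephyr, 4), (18, Vic, 39, 9, A, Echo, 15), (18, Vic, 39, 9, A, Echo, 20), (18, Vic, 39, 9, A, Echo, 4), (18, Vic, 39, 9, B, Atlas, 15), (18, Vic, 39, 9, B, Atlas, 20), (18, Vic, 39, 9, B, Atlas, 4), (18, Vic, 39, 9, B, Helix, 15), (18, Vic, 39, 9, B, Helix, 20), (18, Vic, 39, 9, B, Helix, 4), (18, Vic, 39, 9, B, Zephyr, 15), (18, Vic, 39, 9, B, Zephyr, 20), (18, Vic, 39, 9, B, Zephyr, 4), (18, Vic, 39, 9, D, Argo, 15), (18, Vic, 39, 9, D, Argo, 20), (18, Vic, 39, 9, D, Argo, 4), (18, Vic, 39, 9, D, Zephyr, 15), (18, Vic, 39, 9, D, Zephyr, 20), (18, Vic, 39, 9, D, Zephyr, 4)}.
Keep only column(s) grade, title, tid, sname (54 duplicate(s) eliminated): {(A, Echo, 18, Eve), (A, Echo, 18, Kim), (A, Echo, 18, Vic), (B, Atlas, 18, Eve), (B, Atlas, 18, Kim), (B, Atlas, 18, Vic), (B, Helix, 18, Eve), (B, Helix, 18, Kim), (B, Helix, 18, Vic), (B, Zephyr, 18, Eve), (B, Zephyr, 18, Kim), (B, Zephyr, 18, Vic), (D, Argo, 18, Eve), (D, Argo, 18, Kim), (D, Argo, 18, Vic), (D, Zephyr, 18, Eve), (D, Zephyr, 18, Kim), (D, Zephyr, 18, Vic)}
Selection title != Zephyr: {(A, Echo, 18, Eve), (A, Echo, 18, Kim), (A, Echo, 18, Vic), (B, Atlas, 18, Eve), (B, Atlas, 18, Kim), (B, Atlas, 18, Vic), (B, Helix, 18, Eve), (B, Helix, 18, Kim), (B, Helix, 18, Vic), (D, Argo, 18, Eve), (D, Argo, 18, Kim), (D, Argo, 18, Vic)}
Keep only column(s) tid, title (8 duplicate(s) eliminated): {(18, Argo), (18, Atlas), (18, Echo), (18, Helix)}

{(18, Argo), (18, Atlas), (18, Echo), (18, Helix)}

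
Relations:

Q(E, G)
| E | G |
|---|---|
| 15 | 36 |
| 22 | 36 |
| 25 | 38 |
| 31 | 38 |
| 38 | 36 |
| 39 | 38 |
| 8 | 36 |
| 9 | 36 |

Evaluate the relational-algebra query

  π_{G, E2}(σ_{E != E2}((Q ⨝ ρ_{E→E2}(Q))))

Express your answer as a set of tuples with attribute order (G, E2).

ρ[E→E2]: schema becomes (E2, G); tuples unchanged.
Natural join on G: {(15, 36, 15), (15, 36, 22), (15, 36, 38), (15, 36, 8), (15, 36, 9), (22, 36, 15), (22, 36, 22), (22, 36, 38), (22, 36, 8), (22, 36, 9), (25, 38, 25), (25, 38, 31), (25, 38, 39), (31, 38, 25), (31, 38, 31), (31, 38, 39), (38, 36, 15), (38, 36, 22), (38, 36, 38), (38, 36, 8), (38, 36, 9), (39, 38, 25), (39, 38, 31), (39, 38, 39), (8, 36, 15), (8, 36, 22), (8, 36, 38), (8, 36, 8), (8, 36, 9), (9, 36, 15), (9, 36, 22), (9, 36, 38), (9, 36, 8), (9, 36, 9)}
Filtering on E != E2 leaves {(15, 36, 22), (15, 36, 38), (15, 36, 8), (15, 36, 9), (22, 36, 15), (22, 36, 38), (22, 36, 8), (22, 36, 9), (25, 38, 31), (25, 38, 39), (31, 38, 25), (31, 38, 39), (38, 36, 15), (38, 36, 22), (38, 36, 8), (38, 36, 9), (39, 38, 25), (39, 38, 31), (8, 36, 15), (8, 36, 22), (8, 36, 38), (8, 36, 9), (9, 36, 15), (9, 36, 22), (9, 36, 38), (9, 36, 8)}.
π[G, E2]: project onto (G, E2) (18 duplicate(s) eliminated) → {(36, 15), (36, 22), (36, 38), (36, 8), (36, 9), (38, 25), (38, 31), (38, 39)}

{(36, 15), (36, 22), (36, 38), (36, 8), (36, 9), (38, 25), (38, 31), (38, 39)}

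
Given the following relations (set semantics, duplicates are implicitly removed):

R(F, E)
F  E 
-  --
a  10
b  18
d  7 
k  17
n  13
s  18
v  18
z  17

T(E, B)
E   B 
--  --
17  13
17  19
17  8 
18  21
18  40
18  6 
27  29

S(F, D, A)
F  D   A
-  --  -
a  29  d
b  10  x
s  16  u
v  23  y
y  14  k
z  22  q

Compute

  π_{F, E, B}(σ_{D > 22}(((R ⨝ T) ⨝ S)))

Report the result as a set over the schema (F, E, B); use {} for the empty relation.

R ⋈ T (natural join on E): {(b, 18, 21), (b, 18, 40), (b, 18, 6), (k, 17, 13), (k, 17, 19), (k, 17, 8), (s, 18, 21), (s, 18, 40), (s, 18, 6), (v, 18, 21), (v, 18, 40), (v, 18, 6), (z, 17, 13), (z, 17, 19), (z, 17, 8)}
(R ⨝ T) ⋈ S (natural join on F): {(b, 18, 21, 10, x), (b, 18, 40, 10, x), (b, 18, 6, 10, x), (s, 18, 21, 16, u), (s, 18, 40, 16, u), (s, 18, 6, 16, u), (v, 18, 21, 23, y), (v, 18, 40, 23, y), (v, 18, 6, 23, y), (z, 17, 13, 22, q), (z, 17, 19, 22, q), (z, 17, 8, 22, q)}
Apply σ_{D > 22}; surviving tuples: {(v, 18, 21, 23, y), (v, 18, 40, 23, y), (v, 18, 6, 23, y)}
π[F, E, B]: project onto (F, E, B) → {(v, 18, 21), (v, 18, 40), (v, 18, 6)}

{(v, 18, 21), (v, 18, 40), (v, 18, 6)}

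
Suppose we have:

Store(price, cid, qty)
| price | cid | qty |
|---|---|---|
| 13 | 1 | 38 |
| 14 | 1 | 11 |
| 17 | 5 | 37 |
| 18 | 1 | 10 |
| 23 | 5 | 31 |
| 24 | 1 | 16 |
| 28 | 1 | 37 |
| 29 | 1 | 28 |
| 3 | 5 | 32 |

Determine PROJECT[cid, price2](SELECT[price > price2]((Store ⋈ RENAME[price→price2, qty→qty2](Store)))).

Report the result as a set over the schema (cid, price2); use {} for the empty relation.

ρ[price→price2, qty→qty2]: schema becomes (price2, cid, qty2); tuples unchanged.
Joining Store and RENAME[price→price2, qty→qty2](Store) on cid yields {(13, 1, 38, 13, 38), (13, 1, 38, 14, 11), (13, 1, 38, 18, 10), (13, 1, 38, 24, 16), (13, 1, 38, 28, 37), (13, 1, 38, 29, 28), (14, 1, 11, 13, 38), (14, 1, 11, 14, 11), (14, 1, 11, 18, 10), (14, 1, 11, 24, 16), (14, 1, 11, 28, 37), (14, 1, 11, 29, 28), (17, 5, 37, 17, 37), (17, 5, 37, 23, 31), (17, 5, 37, 3, 32), (18, 1, 10, 13, 38), (18, 1, 10, 14, 11), (18, 1, 10, 18, 10), (18, 1, 10, 24, 16), (18, 1, 10, 28, 37), (18, 1, 10, 29, 28), (23, 5, 31, 17, 37), (23, 5, 31, 23, 31), (23, 5, 31, 3, 32), (24, 1, 16, 13, 38), (24, 1, 16, 14, 11), (24, 1, 16, 18, 10), (24, 1, 16, 24, 16), (24, 1, 16, 28, 37), (24, 1, 16, 29, 28), (28, 1, 37, 13, 38), (28, 1, 37, 14, 11), (28, 1, 37, 18, 10), (28, 1, 37, 24, 16), (28, 1, 37, 28, 37), (28, 1, 37, 29, 28), (29, 1, 28, 13, 38), (29, 1, 28, 14, 11), (29, 1, 28, 18, 10), (29, 1, 28, 24, 16), (29, 1, 28, 28, 37), (29, 1, 28, 29, 28), (3, 5, 32, 17, 37), (3, 5, 32, 23, 31), (3, 5, 32, 3, 32)}.
Apply σ_{price > price2}; surviving tuples: {(14, 1, 11, 13, 38), (17, 5, 37, 3, 32), (18, 1, 10, 13, 38), (18, 1, 10, 14, 11), (23, 5, 31, 17, 37), (23, 5, 31, 3, 32), (24, 1, 16, 13, 38), (24, 1, 16, 14, 11), (24, 1, 16, 18, 10), (28, 1, 37, 13, 38), (28, 1, 37, 14, 11), (28, 1, 37, 18, 10), (28, 1, 37, 24, 16), (29, 1, 28, 13, 38), (29, 1, 28, 14, 11), (29, 1, 28, 18, 10), (29, 1, 28, 24, 16), (29, 1, 28, 28, 37)}
Projecting to cid, price2 (11 duplicate(s) eliminated): {(1, 13), (1, 14), (1, 18), (1, 24), (1, 28), (5, 17), (5, 3)}

{(1, 13), (1, 14), (1, 18), (1, 24), (1, 28), (5, 17), (5, 3)}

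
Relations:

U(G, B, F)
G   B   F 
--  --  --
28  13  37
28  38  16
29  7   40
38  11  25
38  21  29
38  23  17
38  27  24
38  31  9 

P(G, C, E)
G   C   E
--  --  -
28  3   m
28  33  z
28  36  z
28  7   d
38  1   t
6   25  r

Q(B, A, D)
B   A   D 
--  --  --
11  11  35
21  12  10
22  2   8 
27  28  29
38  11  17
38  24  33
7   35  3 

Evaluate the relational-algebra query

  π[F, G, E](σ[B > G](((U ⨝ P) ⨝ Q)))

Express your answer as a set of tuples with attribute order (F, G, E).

U ⋈ P (natural join on G): {(28, 13, 37, 3, m), (28, 13, 37, 33, z), (28, 13, 37, 36, z), (28, 13, 37, 7, d), (28, 38, 16, 3, m), (28, 38, 16, 33, z), (28, 38, 16, 36, z), (28, 38, 16, 7, d), (38, 11, 25, 1, t), (38, 21, 29, 1, t), (38, 23, 17, 1, t), (38, 27, 24, 1, t), (38, 31, 9, 1, t)}
(U ⨝ P) ⋈ Q (natural join on B): {(28, 38, 16, 3, m, 11, 17), (28, 38, 16, 3, m, 24, 33), (28, 38, 16, 33, z, 11, 17), (28, 38, 16, 33, z, 24, 33), (28, 38, 16, 36, z, 11, 17), (28, 38, 16, 36, z, 24, 33), (28, 38, 16, 7, d, 11, 17), (28, 38, 16, 7, d, 24, 33), (38, 11, 25, 1, t, 11, 35), (38, 21, 29, 1, t, 12, 10), (38, 27, 24, 1, t, 28, 29)}
Apply σ_{B > G}; surviving tuples: {(28, 38, 16, 3, m, 11, 17), (28, 38, 16, 3, m, 24, 33), (28, 38, 16, 33, z, 11, 17), (28, 38, 16, 33, z, 24, 33), (28, 38, 16, 36, z, 11, 17), (28, 38, 16, 36, z, 24, 33), (28, 38, 16, 7, d, 11, 17), (28, 38, 16, 7, d, 24, 33)}
Keep only column(s) F, G, E (5 duplicate(s) eliminated): {(16, 28, d), (16, 28, m), (16, 28, z)}

{(16, 28, d), (16, 28, m), (16, 28, z)}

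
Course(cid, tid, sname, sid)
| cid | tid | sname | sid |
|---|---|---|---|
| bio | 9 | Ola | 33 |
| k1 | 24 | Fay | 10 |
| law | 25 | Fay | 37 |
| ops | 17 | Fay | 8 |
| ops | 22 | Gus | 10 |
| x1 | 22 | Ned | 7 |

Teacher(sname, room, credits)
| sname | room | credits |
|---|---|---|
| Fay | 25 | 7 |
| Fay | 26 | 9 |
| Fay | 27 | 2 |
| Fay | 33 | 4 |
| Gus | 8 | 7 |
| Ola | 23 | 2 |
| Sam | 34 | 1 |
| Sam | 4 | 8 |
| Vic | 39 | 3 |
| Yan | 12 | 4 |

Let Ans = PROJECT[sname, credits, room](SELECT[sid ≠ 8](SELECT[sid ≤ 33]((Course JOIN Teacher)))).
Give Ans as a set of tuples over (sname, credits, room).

Natural join on sname: {(bio, 9, Ola, 33, 23, 2), (k1, 24, Fay, 10, 25, 7), (k1, 24, Fay, 10, 26, 9), (k1, 24, Fay, 10, 27, 2), (k1, 24, Fay, 10, 33, 4), (law, 25, Fay, 37, 25, 7), (law, 25, Fay, 37, 26, 9), (law, 25, Fay, 37, 27, 2), (law, 25, Fay, 37, 33, 4), (ops, 17, Fay, 8, 25, 7), (ops, 17, Fay, 8, 26, 9), (ops, 17, Fay, 8, 27, 2), (ops, 17, Fay, 8, 33, 4), (ops, 22, Gus, 10, 8, 7)}
Apply σ_{sid ≤ 33}; surviving tuples: {(bio, 9, Ola, 33, 23, 2), (k1, 24, Fay, 10, 25, 7), (k1, 24, Fay, 10, 26, 9), (k1, 24, Fay, 10, 27, 2), (k1, 24, Fay, 10, 33, 4), (ops, 17, Fay, 8, 25, 7), (ops, 17, Fay, 8, 26, 9), (ops, 17, Fay, 8, 27, 2), (ops, 17, Fay, 8, 33, 4), (ops, 22, Gus, 10, 8, 7)}
Apply σ_{sid ≠ 8}; surviving tuples: {(bio, 9, Ola, 33, 23, 2), (k1, 24, Fay, 10, 25, 7), (k1, 24, Fay, 10, 26, 9), (k1, 24, Fay, 10, 27, 2), (k1, 24, Fay, 10, 33, 4), (ops, 22, Gus, 10, 8, 7)}
π[sname, credits, room]: project onto (sname, credits, room) → {(Fay, 2, 27), (Fay, 4, 33), (Fay, 7, 25), (Fay, 9, 26), (Gus, 7, 8), (Ola, 2, 23)}

{(Fay, 2, 27), (Fay, 4, 33), (Fay, 7, 25), (Fay, 9, 26), (Gus, 7, 8), (Ola, 2, 23)}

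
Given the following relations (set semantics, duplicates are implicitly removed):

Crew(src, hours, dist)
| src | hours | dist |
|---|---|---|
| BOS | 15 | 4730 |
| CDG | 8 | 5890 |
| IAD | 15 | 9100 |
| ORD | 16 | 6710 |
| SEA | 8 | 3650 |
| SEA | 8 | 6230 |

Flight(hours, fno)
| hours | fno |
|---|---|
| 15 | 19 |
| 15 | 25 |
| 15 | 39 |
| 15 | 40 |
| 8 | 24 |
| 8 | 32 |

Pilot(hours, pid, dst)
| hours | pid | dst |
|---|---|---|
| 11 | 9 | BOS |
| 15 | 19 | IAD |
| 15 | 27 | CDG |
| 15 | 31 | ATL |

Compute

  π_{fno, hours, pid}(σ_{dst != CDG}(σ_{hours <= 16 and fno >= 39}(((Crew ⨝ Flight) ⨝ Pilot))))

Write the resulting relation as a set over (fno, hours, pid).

Crew ⋈ Flight (natural join on hours): {(BOS, 15, 4730, 19), (BOS, 15, 4730, 25), (BOS, 15, 4730, 39), (BOS, 15, 4730, 40), (CDG, 8, 5890, 24), (CDG, 8, 5890, 32), (IAD, 15, 9100, 19), (IAD, 15, 9100, 25), (IAD, 15, 9100, 39), (IAD, 15, 9100, 40), (SEA, 8, 3650, 24), (SEA, 8, 3650, 32), (SEA, 8, 6230, 24), (SEA, 8, 6230, 32)}
(Crew ⨝ Flight) ⋈ Pilot (natural join on hours): {(BOS, 15, 4730, 19, 19, IAD), (BOS, 15, 4730, 19, 27, CDG), (BOS, 15, 4730, 19, 31, ATL), (BOS, 15, 4730, 25, 19, IAD), (BOS, 15, 4730, 25, 27, CDG), (BOS, 15, 4730, 25, 31, ATL), (BOS, 15, 4730, 39, 19, IAD), (BOS, 15, 4730, 39, 27, CDG), (BOS, 15, 4730, 39, 31, ATL), (BOS, 15, 4730, 40, 19, IAD), (BOS, 15, 4730, 40, 27, CDG), (BOS, 15, 4730, 40, 31, ATL), (IAD, 15, 9100, 19, 19, IAD), (IAD, 15, 9100, 19, 27, CDG), (IAD, 15, 9100, 19, 31, ATL), (IAD, 15, 9100, 25, 19, IAD), (IAD, 15, 9100, 25, 27, CDG), (IAD, 15, 9100, 25, 31, ATL), (IAD, 15, 9100, 39, 19, IAD), (IAD, 15, 9100, 39, 27, CDG), (IAD, 15, 9100, 39, 31, ATL), (IAD, 15, 9100, 40, 19, IAD), (IAD, 15, 9100, 40, 27, CDG), (IAD, 15, 9100, 40, 31, ATL)}
Filtering on hours <= 16 and fno >= 39 leaves {(BOS, 15, 4730, 39, 19, IAD), (BOS, 15, 4730, 39, 27, CDG), (BOS, 15, 4730, 39, 31, ATL), (BOS, 15, 4730, 40, 19, IAD), (BOS, 15, 4730, 40, 27, CDG), (BOS, 15, 4730, 40, 31, ATL), (IAD, 15, 9100, 39, 19, IAD), (IAD, 15, 9100, 39, 27, CDG), (IAD, 15, 9100, 39, 31, ATL), (IAD, 15, 9100, 40, 19, IAD), (IAD, 15, 9100, 40, 27, CDG), (IAD, 15, 9100, 40, 31, ATL)}.
Filtering on dst != CDG leaves {(BOS, 15, 4730, 39, 19, IAD), (BOS, 15, 4730, 39, 31, ATL), (BOS, 15, 4730, 40, 19, IAD), (BOS, 15, 4730, 40, 31, ATL), (IAD, 15, 9100, 39, 19, IAD), (IAD, 15, 9100, 39, 31, ATL), (IAD, 15, 9100, 40, 19, IAD), (IAD, 15, 9100, 40, 31, ATL)}.
π_{fno, hours, pid} gives {(39, 15, 19), (39, 15, 31), (40, 15, 19), (40, 15, 31)} (4 duplicate(s) eliminated).

{(39, 15, 19), (39, 15, 31), (40, 15, 19), (40, 15, 31)}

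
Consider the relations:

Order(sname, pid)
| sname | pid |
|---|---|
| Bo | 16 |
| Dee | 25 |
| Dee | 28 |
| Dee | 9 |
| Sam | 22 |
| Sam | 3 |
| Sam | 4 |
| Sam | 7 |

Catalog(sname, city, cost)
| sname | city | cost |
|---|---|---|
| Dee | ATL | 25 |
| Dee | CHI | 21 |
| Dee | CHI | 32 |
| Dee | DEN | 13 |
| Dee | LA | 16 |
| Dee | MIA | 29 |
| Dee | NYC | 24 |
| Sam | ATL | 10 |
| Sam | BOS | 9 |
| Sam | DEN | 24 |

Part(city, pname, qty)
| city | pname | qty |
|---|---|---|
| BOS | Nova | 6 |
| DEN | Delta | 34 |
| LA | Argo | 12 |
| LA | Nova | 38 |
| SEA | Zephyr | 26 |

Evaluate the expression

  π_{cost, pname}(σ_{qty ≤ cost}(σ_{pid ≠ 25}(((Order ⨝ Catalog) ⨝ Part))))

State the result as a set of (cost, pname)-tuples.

{(16, Argo), (9, Nova)}

Natural join on sname: {(Dee, 25, ATL, 25), (Dee, 25, CHI, 21), (Dee, 25, CHI, 32), (Dee, 25, DEN, 13), (Dee, 25, LA, 16), (Dee, 25, MIA, 29), (Dee, 25, NYC, 24), (Dee, 28, ATL, 25), (Dee, 28, CHI, 21), (Dee, 28, CHI, 32), (Dee, 28, DEN, 13), (Dee, 28, LA, 16), (Dee, 28, MIA, 29), (Dee, 28, NYC, 24), (Dee, 9, ATL, 25), (Dee, 9, CHI, 21), (Dee, 9, CHI, 32), (Dee, 9, DEN, 13), (Dee, 9, LA, 16), (Dee, 9, MIA, 29), (Dee, 9, NYC, 24), (Sam, 22, ATL, 10), (Sam, 22, BOS, 9), (Sam, 22, DEN, 24), (Sam, 3, ATL, 10), (Sam, 3, BOS, 9), (Sam, 3, DEN, 24), (Sam, 4, ATL, 10), (Sam, 4, BOS, 9), (Sam, 4, DEN, 24), (Sam, 7, ATL, 10), (Sam, 7, BOS, 9), (Sam, 7, DEN, 24)}
Natural join on city: {(Dee, 25, DEN, 13, Delta, 34), (Dee, 25, LA, 16, Argo, 12), (Dee, 25, LA, 16, Nova, 38), (Dee, 28, DEN, 13, Delta, 34), (Dee, 28, LA, 16, Argo, 12), (Dee, 28, LA, 16, Nova, 38), (Dee, 9, DEN, 13, Delta, 34), (Dee, 9, LA, 16, Argo, 12), (Dee, 9, LA, 16, Nova, 38), (Sam, 22, BOS, 9, Nova, 6), (Sam, 22, DEN, 24, Delta, 34), (Sam, 3, BOS, 9, Nova, 6), (Sam, 3, DEN, 24, Delta, 34), (Sam, 4, BOS, 9, Nova, 6), (Sam, 4, DEN, 24, Delta, 34), (Sam, 7, BOS, 9, Nova, 6), (Sam, 7, DEN, 24, Delta, 34)}
Apply σ_{pid ≠ 25}; surviving tuples: {(Dee, 28, DEN, 13, Delta, 34), (Dee, 28, LA, 16, Argo, 12), (Dee, 28, LA, 16, Nova, 38), (Dee, 9, DEN, 13, Delta, 34), (Dee, 9, LA, 16, Argo, 12), (Dee, 9, LA, 16, Nova, 38), (Sam, 22, BOS, 9, Nova, 6), (Sam, 22, DEN, 24, Delta, 34), (Sam, 3, BOS, 9, Nova, 6), (Sam, 3, DEN, 24, Delta, 34), (Sam, 4, BOS, 9, Nova, 6), (Sam, 4, DEN, 24, Delta, 34), (Sam, 7, BOS, 9, Nova, 6), (Sam, 7, DEN, 24, Delta, 34)}
Apply σ_{qty ≤ cost}; surviving tuples: {(Dee, 28, LA, 16, Argo, 12), (Dee, 9, LA, 16, Argo, 12), (Sam, 22, BOS, 9, Nova, 6), (Sam, 3, BOS, 9, Nova, 6), (Sam, 4, BOS, 9, Nova, 6), (Sam, 7, BOS, 9, Nova, 6)}
π_{cost, pname} gives {(16, Argo), (9, Nova)} (4 duplicate(s) eliminated).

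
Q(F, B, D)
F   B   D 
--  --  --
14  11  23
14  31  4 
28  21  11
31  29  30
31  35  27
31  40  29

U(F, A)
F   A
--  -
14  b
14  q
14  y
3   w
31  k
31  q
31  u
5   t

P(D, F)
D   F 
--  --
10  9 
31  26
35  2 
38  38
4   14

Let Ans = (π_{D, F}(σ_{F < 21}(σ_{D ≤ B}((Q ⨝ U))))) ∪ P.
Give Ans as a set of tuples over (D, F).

{(10, 9), (31, 26), (35, 2), (38, 38), (4, 14)}

Q ⋈ U (natural join on F): {(14, 11, 23, b), (14, 11, 23, q), (14, 11, 23, y), (14, 31, 4, b), (14, 31, 4, q), (14, 31, 4, y), (31, 29, 30, k), (31, 29, 30, q), (31, 29, 30, u), (31, 35, 27, k), (31, 35, 27, q), (31, 35, 27, u), (31, 40, 29, k), (31, 40, 29, q), (31, 40, 29, u)}
Apply σ_{D ≤ B}; surviving tuples: {(14, 31, 4, b), (14, 31, 4, q), (14, 31, 4, y), (31, 35, 27, k), (31, 35, 27, q), (31, 35, 27, u), (31, 40, 29, k), (31, 40, 29, q), (31, 40, 29, u)}
Apply σ_{F < 21}; surviving tuples: {(14, 31, 4, b), (14, 31, 4, q), (14, 31, 4, y)}
π[D, F]: project onto (D, F) (2 duplicate(s) eliminated) → {(4, 14)}
Union: {(4, 14)} with {(10, 9), (31, 26), (35, 2), (38, 38), (4, 14)} → {(10, 9), (31, 26), (35, 2), (38, 38), (4, 14)}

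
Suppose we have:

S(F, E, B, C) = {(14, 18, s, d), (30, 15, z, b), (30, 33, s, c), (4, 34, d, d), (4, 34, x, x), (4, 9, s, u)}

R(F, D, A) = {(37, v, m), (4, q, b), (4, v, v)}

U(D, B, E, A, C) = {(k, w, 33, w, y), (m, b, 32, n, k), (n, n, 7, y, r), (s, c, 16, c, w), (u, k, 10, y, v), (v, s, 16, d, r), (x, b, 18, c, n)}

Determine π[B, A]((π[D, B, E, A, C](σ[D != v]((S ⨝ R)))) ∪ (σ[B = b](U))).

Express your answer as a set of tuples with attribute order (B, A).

{(b, c), (b, n), (d, b), (s, b), (x, b)}

Joining S and R on F yields {(4, 34, d, d, q, b), (4, 34, d, d, v, v), (4, 34, x, x, q, b), (4, 34, x, x, v, v), (4, 9, s, u, q, b), (4, 9, s, u, v, v)}.
Apply σ_{D != v}; surviving tuples: {(4, 34, d, d, q, b), (4, 34, x, x, q, b), (4, 9, s, u, q, b)}
Keep only column(s) D, B, E, A, C: {(q, d, 34, b, d), (q, s, 9, b, u), (q, x, 34, b, x)}
Apply σ_{B = b}; surviving tuples: {(m, b, 32, n, k), (x, b, 18, c, n)}
Taking the union: {(m, b, 32, n, k), (q, d, 34, b, d), (q, s, 9, b, u), (q, x, 34, b, x), (x, b, 18, c, n)}
Keep only column(s) B, A: {(b, c), (b, n), (d, b), (s, b), (x, b)}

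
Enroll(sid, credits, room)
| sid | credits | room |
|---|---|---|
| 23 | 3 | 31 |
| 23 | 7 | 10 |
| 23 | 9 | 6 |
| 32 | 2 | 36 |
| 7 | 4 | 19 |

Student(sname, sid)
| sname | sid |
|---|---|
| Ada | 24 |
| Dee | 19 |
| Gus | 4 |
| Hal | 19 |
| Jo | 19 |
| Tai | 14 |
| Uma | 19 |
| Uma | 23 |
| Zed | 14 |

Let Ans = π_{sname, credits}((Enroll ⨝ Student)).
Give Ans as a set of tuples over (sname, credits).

Enroll ⋈ Student (natural join on sid): {(23, 3, 31, Uma), (23, 7, 10, Uma), (23, 9, 6, Uma)}
Projecting to sname, credits: {(Uma, 3), (Uma, 7), (Uma, 9)}

{(Uma, 3), (Uma, 7), (Uma, 9)}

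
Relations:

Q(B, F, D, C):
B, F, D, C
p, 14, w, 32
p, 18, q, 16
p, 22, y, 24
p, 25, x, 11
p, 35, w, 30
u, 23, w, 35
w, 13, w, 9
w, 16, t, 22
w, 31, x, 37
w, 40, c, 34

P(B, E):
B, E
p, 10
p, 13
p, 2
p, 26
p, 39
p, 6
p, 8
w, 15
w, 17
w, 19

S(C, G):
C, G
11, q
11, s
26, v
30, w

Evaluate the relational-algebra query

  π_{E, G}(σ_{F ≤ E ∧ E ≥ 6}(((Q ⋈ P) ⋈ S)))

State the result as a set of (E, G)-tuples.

Joining Q and P on B yields {(p, 14, w, 32, 10), (p, 14, w, 32, 13), (p, 14, w, 32, 2), (p, 14, w, 32, 26), (p, 14, w, 32, 39), (p, 14, w, 32, 6), (p, 14, w, 32, 8), (p, 18, q, 16, 10), (p, 18, q, 16, 13), (p, 18, q, 16, 2), (p, 18, q, 16, 26), (p, 18, q, 16, 39), (p, 18, q, 16, 6), (p, 18, q, 16, 8), (p, 22, y, 24, 10), (p, 22, y, 24, 13), (p, 22, y, 24, 2), (p, 22, y, 24, 26), (p, 22, y, 24, 39), (p, 22, y, 24, 6), (p, 22, y, 24, 8), (p, 25, x, 11, 10), (p, 25, x, 11, 13), (p, 25, x, 11, 2), (p, 25, x, 11, 26), (p, 25, x, 11, 39), (p, 25, x, 11, 6), (p, 25, x, 11, 8), (p, 35, w, 30, 10), (p, 35, w, 30, 13), (p, 35, w, 30, 2), (p, 35, w, 30, 26), (p, 35, w, 30, 39), (p, 35, w, 30, 6), (p, 35, w, 30, 8), (w, 13, w, 9, 15), (w, 13, w, 9, 17), (w, 13, w, 9, 19), (w, 16, t, 22, 15), (w, 16, t, 22, 17), (w, 16, t, 22, 19), (w, 31, x, 37, 15), (w, 31, x, 37, 17), (w, 31, x, 37, 19), (w, 40, c, 34, 15), (w, 40, c, 34, 17), (w, 40, c, 34, 19)}.
Joining (Q ⋈ P) and S on C yields {(p, 25, x, 11, 10, q), (p, 25, x, 11, 10, s), (p, 25, x, 11, 13, q), (p, 25, x, 11, 13, s), (p, 25, x, 11, 2, q), (p, 25, x, 11, 2, s), (p, 25, x, 11, 26, q), (p, 25, x, 11, 26, s), (p, 25, x, 11, 39, q), (p, 25, x, 11, 39, s), (p, 25, x, 11, 6, q), (p, 25, x, 11, 6, s), (p, 25, x, 11, 8, q), (p, 25, x, 11, 8, s), (p, 35, w, 30, 10, w), (p, 35, w, 30, 13, w), (p, 35, w, 30, 2, w), (p, 35, w, 30, 26, w), (p, 35, w, 30, 39, w), (p, 35, w, 30, 6, w), (p, 35, w, 30, 8, w)}.
Selection F ≤ E ∧ E ≥ 6: {(p, 25, x, 11, 26, q), (p, 25, x, 11, 26, s), (p, 25, x, 11, 39, q), (p, 25, x, 11, 39, s), (p, 35, w, 30, 39, w)}
Projecting to E, G: {(26, q), (26, s), (39, q), (39, s), (39, w)}

{(26, q), (26, s), (39, q), (39, s), (39, w)}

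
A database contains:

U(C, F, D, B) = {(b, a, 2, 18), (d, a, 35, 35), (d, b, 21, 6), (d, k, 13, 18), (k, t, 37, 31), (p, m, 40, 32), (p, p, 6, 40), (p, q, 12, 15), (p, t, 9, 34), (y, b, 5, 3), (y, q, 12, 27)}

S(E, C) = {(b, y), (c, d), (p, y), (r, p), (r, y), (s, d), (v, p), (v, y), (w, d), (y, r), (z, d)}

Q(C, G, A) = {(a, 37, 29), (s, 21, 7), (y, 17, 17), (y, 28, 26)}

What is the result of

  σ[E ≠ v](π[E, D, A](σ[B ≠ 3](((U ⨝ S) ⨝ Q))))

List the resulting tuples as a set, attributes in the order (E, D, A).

{(b, 12, 17), (b, 12, 26), (p, 12, 17), (p, 12, 26), (r, 12, 17), (r, 12, 26)}

Natural join on C: {(d, a, 35, 35, c), (d, a, 35, 35, s), (d, a, 35, 35, w), (d, a, 35, 35, z), (d, b, 21, 6, c), (d, b, 21, 6, s), (d, b, 21, 6, w), (d, b, 21, 6, z), (d, k, 13, 18, c), (d, k, 13, 18, s), (d, k, 13, 18, w), (d, k, 13, 18, z), (p, m, 40, 32, r), (p, m, 40, 32, v), (p, p, 6, 40, r), (p, p, 6, 40, v), (p, q, 12, 15, r), (p, q, 12, 15, v), (p, t, 9, 34, r), (p, t, 9, 34, v), (y, b, 5, 3, b), (y, b, 5, 3, p), (y, b, 5, 3, r), (y, b, 5, 3, v), (y, q, 12, 27, b), (y, q, 12, 27, p), (y, q, 12, 27, r), (y, q, 12, 27, v)}
Natural join on C: {(y, b, 5, 3, b, 17, 17), (y, b, 5, 3, b, 28, 26), (y, b, 5, 3, p, 17, 17), (y, b, 5, 3, p, 28, 26), (y, b, 5, 3, r, 17, 17), (y, b, 5, 3, r, 28, 26), (y, b, 5, 3, v, 17, 17), (y, b, 5, 3, v, 28, 26), (y, q, 12, 27, b, 17, 17), (y, q, 12, 27, b, 28, 26), (y, q, 12, 27, p, 17, 17), (y, q, 12, 27, p, 28, 26), (y, q, 12, 27, r, 17, 17), (y, q, 12, 27, r, 28, 26), (y, q, 12, 27, v, 17, 17), (y, q, 12, 27, v, 28, 26)}
Selection B ≠ 3: {(y, q, 12, 27, b, 17, 17), (y, q, 12, 27, b, 28, 26), (y, q, 12, 27, p, 17, 17), (y, q, 12, 27, p, 28, 26), (y, q, 12, 27, r, 17, 17), (y, q, 12, 27, r, 28, 26), (y, q, 12, 27, v, 17, 17), (y, q, 12, 27, v, 28, 26)}
Keep only column(s) E, D, A: {(b, 12, 17), (b, 12, 26), (p, 12, 17), (p, 12, 26), (r, 12, 17), (r, 12, 26), (v, 12, 17), (v, 12, 26)}
Selection E ≠ v: {(b, 12, 17), (b, 12, 26), (p, 12, 17), (p, 12, 26), (r, 12, 17), (r, 12, 26)}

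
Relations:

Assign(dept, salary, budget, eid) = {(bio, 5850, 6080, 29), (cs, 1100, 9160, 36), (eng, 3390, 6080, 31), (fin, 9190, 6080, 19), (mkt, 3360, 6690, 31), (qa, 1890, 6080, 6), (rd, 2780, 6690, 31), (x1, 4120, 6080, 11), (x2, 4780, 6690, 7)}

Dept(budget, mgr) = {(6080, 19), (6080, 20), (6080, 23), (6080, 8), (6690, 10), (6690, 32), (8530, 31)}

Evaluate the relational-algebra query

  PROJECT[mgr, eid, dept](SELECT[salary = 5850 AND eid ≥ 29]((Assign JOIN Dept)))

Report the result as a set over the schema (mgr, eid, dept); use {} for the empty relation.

{(19, 29, bio), (20, 29, bio), (23, 29, bio), (8, 29, bio)}

Joining Assign and Dept on budget yields {(bio, 5850, 6080, 29, 19), (bio, 5850, 6080, 29, 20), (bio, 5850, 6080, 29, 23), (bio, 5850, 6080, 29, 8), (eng, 3390, 6080, 31, 19), (eng, 3390, 6080, 31, 20), (eng, 3390, 6080, 31, 23), (eng, 3390, 6080, 31, 8), (fin, 9190, 6080, 19, 19), (fin, 9190, 6080, 19, 20), (fin, 9190, 6080, 19, 23), (fin, 9190, 6080, 19, 8), (mkt, 3360, 6690, 31, 10), (mkt, 3360, 6690, 31, 32), (qa, 1890, 6080, 6, 19), (qa, 1890, 6080, 6, 20), (qa, 1890, 6080, 6, 23), (qa, 1890, 6080, 6, 8), (rd, 2780, 6690, 31, 10), (rd, 2780, 6690, 31, 32), (x1, 4120, 6080, 11, 19), (x1, 4120, 6080, 11, 20), (x1, 4120, 6080, 11, 23), (x1, 4120, 6080, 11, 8), (x2, 4780, 6690, 7, 10), (x2, 4780, 6690, 7, 32)}.
Apply σ_{salary = 5850 AND eid ≥ 29}; surviving tuples: {(bio, 5850, 6080, 29, 19), (bio, 5850, 6080, 29, 20), (bio, 5850, 6080, 29, 23), (bio, 5850, 6080, 29, 8)}
Keep only column(s) mgr, eid, dept: {(19, 29, bio), (20, 29, bio), (23, 29, bio), (8, 29, bio)}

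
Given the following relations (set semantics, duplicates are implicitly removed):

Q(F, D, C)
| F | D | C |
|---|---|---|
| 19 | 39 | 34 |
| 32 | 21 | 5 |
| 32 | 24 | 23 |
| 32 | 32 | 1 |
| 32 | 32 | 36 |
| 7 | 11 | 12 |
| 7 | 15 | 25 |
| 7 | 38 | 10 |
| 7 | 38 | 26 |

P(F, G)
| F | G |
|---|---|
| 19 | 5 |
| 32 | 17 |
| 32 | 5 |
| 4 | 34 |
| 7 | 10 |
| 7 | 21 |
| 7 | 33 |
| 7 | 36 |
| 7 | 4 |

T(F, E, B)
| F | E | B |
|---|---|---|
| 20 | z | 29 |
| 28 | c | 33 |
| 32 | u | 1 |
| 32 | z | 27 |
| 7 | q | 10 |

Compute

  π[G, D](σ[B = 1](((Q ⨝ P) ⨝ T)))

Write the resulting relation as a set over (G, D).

Q ⋈ P (natural join on F): {(19, 39, 34, 5), (32, 21, 5, 17), (32, 21, 5, 5), (32, 24, 23, 17), (32, 24, 23, 5), (32, 32, 1, 17), (32, 32, 1, 5), (32, 32, 36, 17), (32, 32, 36, 5), (7, 11, 12, 10), (7, 11, 12, 21), (7, 11, 12, 33), (7, 11, 12, 36), (7, 11, 12, 4), (7, 15, 25, 10), (7, 15, 25, 21), (7, 15, 25, 33), (7, 15, 25, 36), (7, 15, 25, 4), (7, 38, 10, 10), (7, 38, 10, 21), (7, 38, 10, 33), (7, 38, 10, 36), (7, 38, 10, 4), (7, 38, 26, 10), (7, 38, 26, 21), (7, 38, 26, 33), (7, 38, 26, 36), (7, 38, 26, 4)}
(Q ⨝ P) ⋈ T (natural join on F): {(32, 21, 5, 17, u, 1), (32, 21, 5, 17, z, 27), (32, 21, 5, 5, u, 1), (32, 21, 5, 5, z, 27), (32, 24, 23, 17, u, 1), (32, 24, 23, 17, z, 27), (32, 24, 23, 5, u, 1), (32, 24, 23, 5, z, 27), (32, 32, 1, 17, u, 1), (32, 32, 1, 17, z, 27), (32, 32, 1, 5, u, 1), (32, 32, 1, 5, z, 27), (32, 32, 36, 17, u, 1), (32, 32, 36, 17, z, 27), (32, 32, 36, 5, u, 1), (32, 32, 36, 5, z, 27), (7, 11, 12, 10, q, 10), (7, 11, 12, 21, q, 10), (7, 11, 12, 33, q, 10), (7, 11, 12, 36, q, 10), (7, 11, 12, 4, q, 10), (7, 15, 25, 10, q, 10), (7, 15, 25, 21, q, 10), (7, 15, 25, 33, q, 10), (7, 15, 25, 36, q, 10), (7, 15, 25, 4, q, 10), (7, 38, 10, 10, q, 10), (7, 38, 10, 21, q, 10), (7, 38, 10, 33, q, 10), (7, 38, 10, 36, q, 10), (7, 38, 10, 4, q, 10), (7, 38, 26, 10, q, 10), (7, 38, 26, 21, q, 10), (7, 38, 26, 33, q, 10), (7, 38, 26, 36, q, 10), (7, 38, 26, 4, q, 10)}
σ[B = 1]: keep tuples satisfying B = 1 → {(32, 21, 5, 17, u, 1), (32, 21, 5, 5, u, 1), (32, 24, 23, 17, u, 1), (32, 24, 23, 5, u, 1), (32, 32, 1, 17, u, 1), (32, 32, 1, 5, u, 1), (32, 32, 36, 17, u, 1), (32, 32, 36, 5, u, 1)}
Projecting to G, D (2 duplicate(s) eliminated): {(17, 21), (17, 24), (17, 32), (5, 21), (5, 24), (5, 32)}

{(17, 21), (17, 24), (17, 32), (5, 21), (5, 24), (5, 32)}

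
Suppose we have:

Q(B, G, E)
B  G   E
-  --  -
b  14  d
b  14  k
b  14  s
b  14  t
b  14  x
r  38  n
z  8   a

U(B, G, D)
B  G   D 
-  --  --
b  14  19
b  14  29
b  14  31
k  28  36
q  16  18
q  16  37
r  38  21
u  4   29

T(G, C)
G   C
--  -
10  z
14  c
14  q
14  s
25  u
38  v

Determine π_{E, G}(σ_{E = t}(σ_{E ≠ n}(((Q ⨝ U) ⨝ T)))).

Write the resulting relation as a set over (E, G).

Joining Q and U on B, G yields {(b, 14, d, 19), (b, 14, d, 29), (b, 14, d, 31), (b, 14, k, 19), (b, 14, k, 29), (b, 14, k, 31), (b, 14, s, 19), (b, 14, s, 29), (b, 14, s, 31), (b, 14, t, 19), (b, 14, t, 29), (b, 14, t, 31), (b, 14, x, 19), (b, 14, x, 29), (b, 14, x, 31), (r, 38, n, 21)}.
Joining (Q ⨝ U) and T on G yields {(b, 14, d, 19, c), (b, 14, d, 19, q), (b, 14, d, 19, s), (b, 14, d, 29, c), (b, 14, d, 29, q), (b, 14, d, 29, s), (b, 14, d, 31, c), (b, 14, d, 31, q), (b, 14, d, 31, s), (b, 14, k, 19, c), (b, 14, k, 19, q), (b, 14, k, 19, s), (b, 14, k, 29, c), (b, 14, k, 29, q), (b, 14, k, 29, s), (b, 14, k, 31, c), (b, 14, k, 31, q), (b, 14, k, 31, s), (b, 14, s, 19, c), (b, 14, s, 19, q), (b, 14, s, 19, s), (b, 14, s, 29, c), (b, 14, s, 29, q), (b, 14, s, 29, s), (b, 14, s, 31, c), (b, 14, s, 31, q), (b, 14, s, 31, s), (b, 14, t, 19, c), (b, 14, t, 19, q), (b, 14, t, 19, s), (b, 14, t, 29, c), (b, 14, t, 29, q), (b, 14, t, 29, s), (b, 14, t, 31, c), (b, 14, t, 31, q), (b, 14, t, 31, s), (b, 14, x, 19, c), (b, 14, x, 19, q), (b, 14, x, 19, s), (b, 14, x, 29, c), (b, 14, x, 29, q), (b, 14, x, 29, s), (b, 14, x, 31, c), (b, 14, x, 31, q), (b, 14, x, 31, s), (r, 38, n, 21, v)}.
σ[E ≠ n]: keep tuples satisfying E ≠ n → {(b, 14, d, 19, c), (b, 14, d, 19, q), (b, 14, d, 19, s), (b, 14, d, 29, c), (b, 14, d, 29, q), (b, 14, d, 29, s), (b, 14, d, 31, c), (b, 14, d, 31, q), (b, 14, d, 31, s), (b, 14, k, 19, c), (b, 14, k, 19, q), (b, 14, k, 19, s), (b, 14, k, 29, c), (b, 14, k, 29, q), (b, 14, k, 29, s), (b, 14, k, 31, c), (b, 14, k, 31, q), (b, 14, k, 31, s), (b, 14, s, 19, c), (b, 14, s, 19, q), (b, 14, s, 19, s), (b, 14, s, 29, c), (b, 14, s, 29, q), (b, 14, s, 29, s), (b, 14, s, 31, c), (b, 14, s, 31, q), (b, 14, s, 31, s), (b, 14, t, 19, c), (b, 14, t, 19, q), (b, 14, t, 19, s), (b, 14, t, 29, c), (b, 14, t, 29, q), (b, 14, t, 29, s), (b, 14, t, 31, c), (b, 14, t, 31, q), (b, 14, t, 31, s), (b, 14, x, 19, c), (b, 14, x, 19, q), (b, 14, x, 19, s), (b, 14, x, 29, c), (b, 14, x, 29, q), (b, 14, x, 29, s), (b, 14, x, 31, c), (b, 14, x, 31, q), (b, 14, x, 31, s)}
σ[E = t]: keep tuples satisfying E = t → {(b, 14, t, 19, c), (b, 14, t, 19, q), (b, 14, t, 19, s), (b, 14, t, 29, c), (b, 14, t, 29, q), (b, 14, t, 29, s), (b, 14, t, 31, c), (b, 14, t, 31, q), (b, 14, t, 31, s)}
π_{E, G} gives {(t, 14)} (8 duplicate(s) eliminated).

{(t, 14)}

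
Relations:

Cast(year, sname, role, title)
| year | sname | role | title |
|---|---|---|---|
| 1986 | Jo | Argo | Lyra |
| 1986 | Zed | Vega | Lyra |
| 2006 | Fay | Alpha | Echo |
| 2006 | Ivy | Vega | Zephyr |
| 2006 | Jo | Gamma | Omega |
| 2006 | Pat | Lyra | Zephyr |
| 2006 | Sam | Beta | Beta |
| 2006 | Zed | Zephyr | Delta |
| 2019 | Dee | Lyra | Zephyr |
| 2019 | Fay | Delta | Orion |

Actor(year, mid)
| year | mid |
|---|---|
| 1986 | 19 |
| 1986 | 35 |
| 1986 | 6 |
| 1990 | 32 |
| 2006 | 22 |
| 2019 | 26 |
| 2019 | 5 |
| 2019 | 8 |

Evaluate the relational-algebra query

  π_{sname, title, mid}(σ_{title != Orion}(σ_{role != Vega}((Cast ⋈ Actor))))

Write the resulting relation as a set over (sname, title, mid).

Cast ⋈ Actor (natural join on year): {(1986, Jo, Argo, Lyra, 19), (1986, Jo, Argo, Lyra, 35), (1986, Jo, Argo, Lyra, 6), (1986, Zed, Vega, Lyra, 19), (1986, Zed, Vega, Lyra, 35), (1986, Zed, Vega, Lyra, 6), (2006, Fay, Alpha, Echo, 22), (2006, Ivy, Vega, Zephyr, 22), (2006, Jo, Gamma, Omega, 22), (2006, Pat, Lyra, Zephyr, 22), (2006, Sam, Beta, Beta, 22), (2006, Zed, Zephyr, Delta, 22), (2019, Dee, Lyra, Zephyr, 26), (2019, Dee, Lyra, Zephyr, 5), (2019, Dee, Lyra, Zephyr, 8), (2019, Fay, Delta, Orion, 26), (2019, Fay, Delta, Orion, 5), (2019, Fay, Delta, Orion, 8)}
Filtering on role != Vega leaves {(1986, Jo, Argo, Lyra, 19), (1986, Jo, Argo, Lyra, 35), (1986, Jo, Argo, Lyra, 6), (2006, Fay, Alpha, Echo, 22), (2006, Jo, Gamma, Omega, 22), (2006, Pat, Lyra, Zephyr, 22), (2006, Sam, Beta, Beta, 22), (2006, Zed, Zephyr, Delta, 22), (2019, Dee, Lyra, Zephyr, 26), (2019, Dee, Lyra, Zephyr, 5), (2019, Dee, Lyra, Zephyr, 8), (2019, Fay, Delta, Orion, 26), (2019, Fay, Delta, Orion, 5), (2019, Fay, Delta, Orion, 8)}.
Filtering on title != Orion leaves {(1986, Jo, Argo, Lyra, 19), (1986, Jo, Argo, Lyra, 35), (1986, Jo, Argo, Lyra, 6), (2006, Fay, Alpha, Echo, 22), (2006, Jo, Gamma, Omega, 22), (2006, Pat, Lyra, Zephyr, 22), (2006, Sam, Beta, Beta, 22), (2006, Zed, Zephyr, Delta, 22), (2019, Dee, Lyra, Zephyr, 26), (2019, Dee, Lyra, Zephyr, 5), (2019, Dee, Lyra, Zephyr, 8)}.
π[sname, title, mid]: project onto (sname, title, mid) → {(Dee, Zephyr, 26), (Dee, Zephyr, 5), (Dee, Zephyr, 8), (Fay, Echo, 22), (Jo, Lyra, 19), (Jo, Lyra, 35), (Jo, Lyra, 6), (Jo, Omega, 22), (Pat, Zephyr, 22), (Sam, Beta, 22), (Zed, Delta, 22)}

{(Dee, Zephyr, 26), (Dee, Zephyr, 5), (Dee, Zephyr, 8), (Fay, Echo, 22), (Jo, Lyra, 19), (Jo, Lyra, 35), (Jo, Lyra, 6), (Jo, Omega, 22), (Pat, Zephyr, 22), (Sam, Beta, 22), (Zed, Delta, 22)}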